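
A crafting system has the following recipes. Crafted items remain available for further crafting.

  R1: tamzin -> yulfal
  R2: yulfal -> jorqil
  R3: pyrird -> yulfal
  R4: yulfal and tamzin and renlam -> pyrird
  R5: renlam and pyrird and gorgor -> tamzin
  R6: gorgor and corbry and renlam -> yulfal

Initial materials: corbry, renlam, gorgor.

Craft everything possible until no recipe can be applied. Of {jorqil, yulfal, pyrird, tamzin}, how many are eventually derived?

2

Using R6, gorgor, corbry, and renlam make yulfal.
Using R2, yulfal makes jorqil.
jorqil: reached.
yulfal: reached.
pyrird would need yulfal, tamzin, and renlam (R4), but tamzin is never obtained.
tamzin would need renlam, pyrird, and gorgor (R5), but pyrird is never obtained.
Reached: jorqil and yulfal — 2 of the 4.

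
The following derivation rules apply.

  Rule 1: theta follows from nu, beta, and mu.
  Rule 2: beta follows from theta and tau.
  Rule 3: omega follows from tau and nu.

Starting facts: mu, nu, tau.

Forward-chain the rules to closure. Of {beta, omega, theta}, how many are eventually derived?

1

tau and nu hold, so omega follows (Rule 3).
beta would need theta and tau (Rule 2), but theta is never established.
omega: reached.
theta would need nu, beta, and mu (Rule 1), but beta is never established.
Reached: omega — 1 of the 3.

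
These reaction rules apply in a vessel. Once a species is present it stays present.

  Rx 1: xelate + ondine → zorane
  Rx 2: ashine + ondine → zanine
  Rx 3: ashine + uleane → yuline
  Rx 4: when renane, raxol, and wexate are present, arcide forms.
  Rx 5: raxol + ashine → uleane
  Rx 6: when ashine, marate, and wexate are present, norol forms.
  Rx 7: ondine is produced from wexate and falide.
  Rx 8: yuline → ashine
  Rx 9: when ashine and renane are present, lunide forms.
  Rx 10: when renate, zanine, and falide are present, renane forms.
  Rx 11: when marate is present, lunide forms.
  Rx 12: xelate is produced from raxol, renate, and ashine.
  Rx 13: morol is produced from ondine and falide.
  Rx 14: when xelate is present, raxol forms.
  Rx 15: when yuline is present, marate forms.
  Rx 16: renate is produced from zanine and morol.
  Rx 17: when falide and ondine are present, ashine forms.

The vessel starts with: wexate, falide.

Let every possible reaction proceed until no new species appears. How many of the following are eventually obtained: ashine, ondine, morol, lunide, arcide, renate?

wexate and falide present → ondine forms (Rx 7).
falide and ondine present → ashine forms (Rx 17).
ondine and falide present → morol forms (Rx 13).
ashine and ondine present → zanine forms (Rx 2).
zanine and morol present → renate forms (Rx 16).
renate, zanine, and falide present → renane forms (Rx 10).
ashine and renane present → lunide forms (Rx 9).
ashine: reached.
ondine: reached.
morol: reached.
lunide: reached.
arcide would need renane, raxol, and wexate (Rx 4), but raxol never forms.
renate: reached.
Reached: ashine, ondine, morol, lunide, and renate — 5 of the 6.

5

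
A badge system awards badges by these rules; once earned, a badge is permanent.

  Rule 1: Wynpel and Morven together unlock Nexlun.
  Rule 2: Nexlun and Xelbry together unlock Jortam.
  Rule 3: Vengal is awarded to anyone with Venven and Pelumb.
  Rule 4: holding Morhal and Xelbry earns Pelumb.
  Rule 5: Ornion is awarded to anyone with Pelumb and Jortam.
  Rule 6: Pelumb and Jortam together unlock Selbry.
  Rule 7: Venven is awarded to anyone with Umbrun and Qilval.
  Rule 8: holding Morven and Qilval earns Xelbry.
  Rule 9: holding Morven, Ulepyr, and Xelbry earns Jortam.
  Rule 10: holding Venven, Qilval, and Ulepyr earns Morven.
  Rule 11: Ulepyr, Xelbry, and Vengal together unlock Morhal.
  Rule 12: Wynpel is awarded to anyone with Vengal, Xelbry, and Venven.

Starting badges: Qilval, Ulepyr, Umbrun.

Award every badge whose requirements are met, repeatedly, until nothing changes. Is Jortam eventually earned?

With Umbrun and Qilval, Venven is earned (Rule 7).
With Venven, Qilval, and Ulepyr, Morven is earned (Rule 10).
With Morven and Qilval, Xelbry is earned (Rule 8).
With Morven, Ulepyr, and Xelbry, Jortam is earned (Rule 9).

Yes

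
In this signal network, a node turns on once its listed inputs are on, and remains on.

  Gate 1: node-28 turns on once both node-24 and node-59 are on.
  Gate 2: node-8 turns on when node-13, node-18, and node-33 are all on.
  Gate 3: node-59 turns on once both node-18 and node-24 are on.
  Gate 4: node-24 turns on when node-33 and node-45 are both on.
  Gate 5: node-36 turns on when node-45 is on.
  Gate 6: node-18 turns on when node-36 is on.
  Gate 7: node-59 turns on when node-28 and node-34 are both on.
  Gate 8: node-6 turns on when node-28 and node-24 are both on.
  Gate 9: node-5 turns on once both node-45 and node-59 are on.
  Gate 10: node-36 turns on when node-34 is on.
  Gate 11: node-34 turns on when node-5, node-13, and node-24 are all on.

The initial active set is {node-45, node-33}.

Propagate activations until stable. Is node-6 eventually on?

Yes

node-33 and node-45 are on, so node-24 turns on (Gate 4).
Gate 5: node-45 on → node-36 on.
node-36 is on, so node-18 turns on (Gate 6).
Gate 3: node-18 and node-24 on → node-59 on.
Gate 1: node-24 and node-59 on → node-28 on.
node-28 and node-24 are on, so node-6 turns on (Gate 8).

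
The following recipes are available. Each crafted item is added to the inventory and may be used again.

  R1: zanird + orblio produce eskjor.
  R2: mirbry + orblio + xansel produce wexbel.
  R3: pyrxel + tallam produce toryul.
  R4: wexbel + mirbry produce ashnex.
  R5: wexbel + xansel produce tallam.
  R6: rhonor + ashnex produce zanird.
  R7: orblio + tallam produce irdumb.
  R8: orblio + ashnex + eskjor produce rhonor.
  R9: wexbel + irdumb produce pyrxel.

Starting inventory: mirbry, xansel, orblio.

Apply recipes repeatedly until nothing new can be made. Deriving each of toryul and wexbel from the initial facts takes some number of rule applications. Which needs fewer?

wexbel: Using R2, mirbry, orblio, and xansel make wexbel. [1 rule application]
toryul: mirbry + orblio + xansel → wexbel (R2). wexbel + xansel → tallam (R5). orblio + tallam → irdumb (R7). wexbel + irdumb → pyrxel (R9). Using R3, pyrxel and tallam make toryul. [5 rule applications]
wexbel needs fewer.

wexbel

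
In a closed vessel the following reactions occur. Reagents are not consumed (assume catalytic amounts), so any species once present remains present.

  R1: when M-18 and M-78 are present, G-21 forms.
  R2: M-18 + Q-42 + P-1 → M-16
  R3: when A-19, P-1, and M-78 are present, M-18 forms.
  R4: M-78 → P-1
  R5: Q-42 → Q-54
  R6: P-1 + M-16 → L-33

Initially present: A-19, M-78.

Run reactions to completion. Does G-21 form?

Yes

M-78 present → P-1 forms (R4).
A-19, P-1, and M-78 present → M-18 forms (R3).
M-18 and M-78 present → G-21 forms (R1).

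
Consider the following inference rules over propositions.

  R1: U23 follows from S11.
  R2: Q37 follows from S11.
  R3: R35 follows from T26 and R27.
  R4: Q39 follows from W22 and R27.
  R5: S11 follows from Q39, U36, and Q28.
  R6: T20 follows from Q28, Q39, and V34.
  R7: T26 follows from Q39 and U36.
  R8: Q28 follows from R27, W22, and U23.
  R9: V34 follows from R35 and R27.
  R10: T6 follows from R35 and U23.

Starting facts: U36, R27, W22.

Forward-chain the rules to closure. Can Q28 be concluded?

Q28 would need R27, W22, and U23 (R8), but U23 is never established.

No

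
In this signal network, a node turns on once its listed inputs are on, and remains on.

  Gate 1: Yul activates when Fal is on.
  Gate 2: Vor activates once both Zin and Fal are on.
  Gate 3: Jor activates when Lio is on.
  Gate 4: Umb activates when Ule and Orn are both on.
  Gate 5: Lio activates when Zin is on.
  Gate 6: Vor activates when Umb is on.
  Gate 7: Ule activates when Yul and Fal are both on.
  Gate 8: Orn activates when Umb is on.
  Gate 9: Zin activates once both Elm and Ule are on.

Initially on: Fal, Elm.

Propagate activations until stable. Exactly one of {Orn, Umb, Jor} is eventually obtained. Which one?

Fal is on, so Yul activates (Gate 1).
Yul and Fal are on, so Ule activates (Gate 7).
Elm and Ule are on, so Zin activates (Gate 9).
Gate 5: Zin on → Lio on.
Gate 3: Lio on → Jor on.
Umb would need Ule and Orn (Gate 4), but Orn never turns on. Orn would need Umb (Gate 8), but Umb never turns on.

Jor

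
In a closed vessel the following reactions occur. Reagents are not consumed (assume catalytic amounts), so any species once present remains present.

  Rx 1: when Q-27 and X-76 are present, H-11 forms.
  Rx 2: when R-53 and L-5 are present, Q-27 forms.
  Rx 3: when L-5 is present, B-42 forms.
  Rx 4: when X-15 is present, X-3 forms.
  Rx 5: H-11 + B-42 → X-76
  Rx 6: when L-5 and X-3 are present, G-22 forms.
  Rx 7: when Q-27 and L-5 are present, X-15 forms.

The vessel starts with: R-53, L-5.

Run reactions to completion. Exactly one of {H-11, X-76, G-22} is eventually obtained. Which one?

G-22

R-53 and L-5 present → Q-27 forms (Rx 2).
Q-27 and L-5 present → X-15 forms (Rx 7).
X-15 present → X-3 forms (Rx 4).
L-5 and X-3 present → G-22 forms (Rx 6).
H-11 would need Q-27 and X-76 (Rx 1), but X-76 never forms. X-76 would need H-11 and B-42 (Rx 5), but H-11 never forms.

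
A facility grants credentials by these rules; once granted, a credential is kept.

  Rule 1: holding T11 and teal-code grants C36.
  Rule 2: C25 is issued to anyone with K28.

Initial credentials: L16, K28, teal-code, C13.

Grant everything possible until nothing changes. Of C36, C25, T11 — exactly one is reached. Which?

Holding K28 grants C25 (Rule 2).
C36 would need T11 and teal-code (Rule 1), but T11 is never granted. No rule produces T11, and it is not given.

C25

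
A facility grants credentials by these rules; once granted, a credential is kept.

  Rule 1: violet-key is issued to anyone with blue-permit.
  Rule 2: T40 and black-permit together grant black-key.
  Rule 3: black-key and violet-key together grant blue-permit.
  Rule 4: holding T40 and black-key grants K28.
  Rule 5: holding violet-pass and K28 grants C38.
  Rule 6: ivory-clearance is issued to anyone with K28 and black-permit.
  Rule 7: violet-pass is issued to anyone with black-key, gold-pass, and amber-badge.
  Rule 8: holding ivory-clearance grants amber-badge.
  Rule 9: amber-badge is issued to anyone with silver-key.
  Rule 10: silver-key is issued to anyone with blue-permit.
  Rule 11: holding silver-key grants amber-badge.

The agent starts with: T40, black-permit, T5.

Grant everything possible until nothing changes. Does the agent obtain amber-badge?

Yes

Holding T40 and black-permit grants black-key (Rule 2).
Holding T40 and black-key grants K28 (Rule 4).
Holding K28 and black-permit grants ivory-clearance (Rule 6).
Holding ivory-clearance grants amber-badge (Rule 8).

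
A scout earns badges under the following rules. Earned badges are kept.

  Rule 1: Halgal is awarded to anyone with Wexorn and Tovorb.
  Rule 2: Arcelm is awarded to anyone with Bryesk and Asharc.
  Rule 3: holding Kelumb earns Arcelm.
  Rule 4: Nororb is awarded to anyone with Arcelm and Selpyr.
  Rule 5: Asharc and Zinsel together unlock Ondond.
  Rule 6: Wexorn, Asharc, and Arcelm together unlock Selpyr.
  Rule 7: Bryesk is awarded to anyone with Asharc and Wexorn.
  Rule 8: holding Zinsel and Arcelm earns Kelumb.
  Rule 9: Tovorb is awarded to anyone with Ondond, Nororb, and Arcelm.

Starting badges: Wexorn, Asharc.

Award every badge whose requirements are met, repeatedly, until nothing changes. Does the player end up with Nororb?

With Asharc and Wexorn, Bryesk is earned (Rule 7).
With Bryesk and Asharc, Arcelm is earned (Rule 2).
With Wexorn, Asharc, and Arcelm, Selpyr is earned (Rule 6).
With Arcelm and Selpyr, Nororb is earned (Rule 4).

Yes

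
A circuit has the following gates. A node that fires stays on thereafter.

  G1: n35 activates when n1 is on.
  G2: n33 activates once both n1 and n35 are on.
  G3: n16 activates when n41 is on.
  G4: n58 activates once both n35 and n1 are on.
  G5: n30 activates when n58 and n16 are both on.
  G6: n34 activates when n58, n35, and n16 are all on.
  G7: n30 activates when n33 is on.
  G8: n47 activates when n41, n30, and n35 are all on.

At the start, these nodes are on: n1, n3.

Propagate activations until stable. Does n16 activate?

No

n16 would need n41 (G3), but n41 never turns on.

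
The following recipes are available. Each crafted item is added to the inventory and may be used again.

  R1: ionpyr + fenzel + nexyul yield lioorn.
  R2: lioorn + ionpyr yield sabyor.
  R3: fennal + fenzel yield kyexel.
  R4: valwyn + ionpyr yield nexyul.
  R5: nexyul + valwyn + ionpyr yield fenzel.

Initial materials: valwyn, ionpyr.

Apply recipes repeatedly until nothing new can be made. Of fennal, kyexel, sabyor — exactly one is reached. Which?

sabyor

Using R4, valwyn and ionpyr make nexyul.
Using R5, nexyul, valwyn, and ionpyr make fenzel.
Using R1, ionpyr, fenzel, and nexyul make lioorn.
lioorn + ionpyr → sabyor (R2).
No rule produces fennal, and it is not given. kyexel would need fennal and fenzel (R3), but fennal is never obtained.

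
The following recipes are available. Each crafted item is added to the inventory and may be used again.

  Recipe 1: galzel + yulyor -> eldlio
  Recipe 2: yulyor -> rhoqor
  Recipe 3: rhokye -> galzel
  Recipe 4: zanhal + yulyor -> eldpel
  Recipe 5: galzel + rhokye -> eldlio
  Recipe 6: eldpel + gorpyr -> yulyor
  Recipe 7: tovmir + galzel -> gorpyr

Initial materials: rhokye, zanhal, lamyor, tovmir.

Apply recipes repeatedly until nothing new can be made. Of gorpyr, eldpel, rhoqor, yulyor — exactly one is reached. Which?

gorpyr

Using Recipe 3, rhokye makes galzel.
tovmir + galzel -> gorpyr (Recipe 7).
yulyor would need eldpel and gorpyr (Recipe 6), but eldpel is never obtained. eldpel would need zanhal and yulyor (Recipe 4), but yulyor is never obtained. rhoqor would need yulyor (Recipe 2), but yulyor is never obtained.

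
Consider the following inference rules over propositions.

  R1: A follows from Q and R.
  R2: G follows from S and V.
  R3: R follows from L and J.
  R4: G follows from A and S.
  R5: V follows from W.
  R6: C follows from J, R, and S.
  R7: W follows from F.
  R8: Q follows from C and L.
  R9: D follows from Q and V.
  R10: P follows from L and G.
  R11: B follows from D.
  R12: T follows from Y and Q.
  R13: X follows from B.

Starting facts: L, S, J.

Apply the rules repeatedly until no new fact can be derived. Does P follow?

From L and J, R3 gives R.
From J, R, and S, R6 gives C.
C and L hold, so Q follows (R8).
From Q and R, R1 gives A.
A and S hold, so G follows (R4).
From L and G, R10 gives P.

Yes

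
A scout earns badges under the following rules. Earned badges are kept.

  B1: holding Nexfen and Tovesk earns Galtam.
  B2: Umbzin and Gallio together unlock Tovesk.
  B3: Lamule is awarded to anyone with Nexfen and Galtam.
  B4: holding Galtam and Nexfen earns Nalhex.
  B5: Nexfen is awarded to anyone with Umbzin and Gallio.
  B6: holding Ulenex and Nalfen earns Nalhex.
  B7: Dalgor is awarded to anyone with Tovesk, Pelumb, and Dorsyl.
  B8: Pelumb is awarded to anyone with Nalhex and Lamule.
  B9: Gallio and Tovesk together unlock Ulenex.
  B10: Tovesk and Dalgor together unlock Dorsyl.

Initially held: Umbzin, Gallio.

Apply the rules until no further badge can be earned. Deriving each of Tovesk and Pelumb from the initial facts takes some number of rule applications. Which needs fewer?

Tovesk: With Umbzin and Gallio, Tovesk is earned (B2). [1 rule application]
Pelumb: With Umbzin and Gallio, Tovesk is earned (B2). With Umbzin and Gallio, Nexfen is earned (B5). With Nexfen and Tovesk, Galtam is earned (B1). With Nexfen and Galtam, Lamule is earned (B3). With Galtam and Nexfen, Nalhex is earned (B4). With Nalhex and Lamule, Pelumb is earned (B8). [6 rule applications]
Tovesk needs fewer.

Tovesk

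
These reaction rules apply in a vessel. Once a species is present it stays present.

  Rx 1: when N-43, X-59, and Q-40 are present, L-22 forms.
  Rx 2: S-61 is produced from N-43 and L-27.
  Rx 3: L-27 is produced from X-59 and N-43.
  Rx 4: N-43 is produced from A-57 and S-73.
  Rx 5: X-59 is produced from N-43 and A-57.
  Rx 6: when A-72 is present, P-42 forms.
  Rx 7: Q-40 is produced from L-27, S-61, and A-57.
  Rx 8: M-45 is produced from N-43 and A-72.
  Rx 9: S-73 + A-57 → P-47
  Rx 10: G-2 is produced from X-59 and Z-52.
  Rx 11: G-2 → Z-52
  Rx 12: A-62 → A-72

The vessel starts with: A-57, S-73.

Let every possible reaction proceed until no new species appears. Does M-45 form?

No

M-45 would need N-43 and A-72 (Rx 8), but A-72 never forms.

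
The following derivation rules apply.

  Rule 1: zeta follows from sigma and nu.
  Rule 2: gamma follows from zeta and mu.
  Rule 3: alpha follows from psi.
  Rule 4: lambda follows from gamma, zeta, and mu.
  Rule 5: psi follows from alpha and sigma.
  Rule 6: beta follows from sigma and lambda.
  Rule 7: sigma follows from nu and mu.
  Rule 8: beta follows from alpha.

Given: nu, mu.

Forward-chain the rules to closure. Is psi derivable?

No

psi would need alpha and sigma (Rule 5), but alpha is never established.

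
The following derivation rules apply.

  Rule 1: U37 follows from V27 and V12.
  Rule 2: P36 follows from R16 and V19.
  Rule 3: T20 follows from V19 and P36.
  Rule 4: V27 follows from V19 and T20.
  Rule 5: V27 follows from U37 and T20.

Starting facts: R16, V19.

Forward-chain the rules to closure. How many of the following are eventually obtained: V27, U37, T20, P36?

3

From R16 and V19, Rule 2 gives P36.
V19 and P36 hold, so T20 follows (Rule 3).
From V19 and T20, Rule 4 gives V27.
V27: reached.
U37 would need V27 and V12 (Rule 1), but V12 is never established.
T20: reached.
P36: reached.
Reached: V27, T20, and P36 — 3 of the 4.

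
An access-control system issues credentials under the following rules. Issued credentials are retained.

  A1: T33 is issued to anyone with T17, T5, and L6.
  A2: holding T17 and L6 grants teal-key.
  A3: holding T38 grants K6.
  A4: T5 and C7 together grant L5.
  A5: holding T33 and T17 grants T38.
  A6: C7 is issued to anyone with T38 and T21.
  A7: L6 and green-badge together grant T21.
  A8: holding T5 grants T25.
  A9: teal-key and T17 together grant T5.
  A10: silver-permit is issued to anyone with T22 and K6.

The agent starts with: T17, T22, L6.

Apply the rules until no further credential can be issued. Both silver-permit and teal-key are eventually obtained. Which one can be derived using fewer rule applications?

teal-key: Holding T17 and L6 grants teal-key (A2). [1 rule application]
silver-permit: Holding T17 and L6 grants teal-key (A2). Holding teal-key and T17 grants T5 (A9). Holding T17, T5, and L6 grants T33 (A1). Holding T33 and T17 grants T38 (A5). Holding T38 grants K6 (A3). Holding T22 and K6 grants silver-permit (A10). [6 rule applications]
teal-key needs fewer.

teal-key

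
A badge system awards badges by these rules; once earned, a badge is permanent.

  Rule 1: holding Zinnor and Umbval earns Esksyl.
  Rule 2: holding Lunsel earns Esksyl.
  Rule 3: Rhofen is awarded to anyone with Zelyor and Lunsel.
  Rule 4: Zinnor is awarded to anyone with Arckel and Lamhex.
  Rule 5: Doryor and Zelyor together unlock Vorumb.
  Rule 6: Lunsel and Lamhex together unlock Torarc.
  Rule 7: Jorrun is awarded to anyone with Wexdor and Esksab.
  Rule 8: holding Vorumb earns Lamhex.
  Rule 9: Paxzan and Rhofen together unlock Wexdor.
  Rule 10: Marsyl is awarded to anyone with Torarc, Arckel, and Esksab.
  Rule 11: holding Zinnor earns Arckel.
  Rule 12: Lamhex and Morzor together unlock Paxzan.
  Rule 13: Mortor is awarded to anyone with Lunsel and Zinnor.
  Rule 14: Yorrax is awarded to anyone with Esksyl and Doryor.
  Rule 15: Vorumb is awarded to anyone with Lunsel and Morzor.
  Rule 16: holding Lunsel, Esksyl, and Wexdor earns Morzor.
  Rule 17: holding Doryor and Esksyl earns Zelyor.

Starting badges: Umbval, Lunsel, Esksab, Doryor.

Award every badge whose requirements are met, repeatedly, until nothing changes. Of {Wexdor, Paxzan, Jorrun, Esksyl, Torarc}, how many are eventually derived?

2

With Lunsel, Esksyl is earned (Rule 2).
With Doryor and Esksyl, Zelyor is earned (Rule 17).
With Doryor and Zelyor, Vorumb is earned (Rule 5).
With Vorumb, Lamhex is earned (Rule 8).
With Lunsel and Lamhex, Torarc is earned (Rule 6).
Wexdor would need Paxzan and Rhofen (Rule 9), but Paxzan is never earned.
Paxzan would need Lamhex and Morzor (Rule 12), but Morzor is never earned.
Jorrun would need Wexdor and Esksab (Rule 7), but Wexdor is never earned.
Esksyl: reached.
Torarc: reached.
Reached: Esksyl and Torarc — 2 of the 5.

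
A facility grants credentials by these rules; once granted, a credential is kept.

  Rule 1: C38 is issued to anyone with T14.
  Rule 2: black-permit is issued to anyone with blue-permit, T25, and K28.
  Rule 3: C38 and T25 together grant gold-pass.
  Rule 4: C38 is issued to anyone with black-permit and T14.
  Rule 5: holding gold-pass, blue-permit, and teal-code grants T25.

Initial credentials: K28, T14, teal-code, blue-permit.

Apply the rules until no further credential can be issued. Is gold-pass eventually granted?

No

gold-pass would need C38 and T25 (Rule 3), but T25 is never granted.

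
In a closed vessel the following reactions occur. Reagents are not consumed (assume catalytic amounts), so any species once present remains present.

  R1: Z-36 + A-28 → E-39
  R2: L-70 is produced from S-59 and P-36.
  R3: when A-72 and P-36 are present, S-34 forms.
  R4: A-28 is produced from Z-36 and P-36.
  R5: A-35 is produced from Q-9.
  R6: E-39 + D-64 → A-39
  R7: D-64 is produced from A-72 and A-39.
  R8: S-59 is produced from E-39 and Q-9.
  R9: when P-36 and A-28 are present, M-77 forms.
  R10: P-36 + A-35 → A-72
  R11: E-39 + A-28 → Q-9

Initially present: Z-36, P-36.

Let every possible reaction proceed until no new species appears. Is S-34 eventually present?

Yes

Z-36 and P-36 present → A-28 forms (R4).
Z-36 and A-28 present → E-39 forms (R1).
E-39 and A-28 present → Q-9 forms (R11).
Q-9 present → A-35 forms (R5).
P-36 and A-35 present → A-72 forms (R10).
A-72 and P-36 present → S-34 forms (R3).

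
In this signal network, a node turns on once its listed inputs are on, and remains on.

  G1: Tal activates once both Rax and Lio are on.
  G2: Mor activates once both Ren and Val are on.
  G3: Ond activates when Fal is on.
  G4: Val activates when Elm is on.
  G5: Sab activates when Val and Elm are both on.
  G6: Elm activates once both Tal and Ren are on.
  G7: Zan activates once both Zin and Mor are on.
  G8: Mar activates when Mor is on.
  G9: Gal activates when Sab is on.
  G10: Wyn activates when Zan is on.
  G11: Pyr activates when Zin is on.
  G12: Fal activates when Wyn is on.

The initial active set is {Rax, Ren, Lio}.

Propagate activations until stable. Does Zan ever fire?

No

Zan would need Zin and Mor (G7), but Zin never turns on.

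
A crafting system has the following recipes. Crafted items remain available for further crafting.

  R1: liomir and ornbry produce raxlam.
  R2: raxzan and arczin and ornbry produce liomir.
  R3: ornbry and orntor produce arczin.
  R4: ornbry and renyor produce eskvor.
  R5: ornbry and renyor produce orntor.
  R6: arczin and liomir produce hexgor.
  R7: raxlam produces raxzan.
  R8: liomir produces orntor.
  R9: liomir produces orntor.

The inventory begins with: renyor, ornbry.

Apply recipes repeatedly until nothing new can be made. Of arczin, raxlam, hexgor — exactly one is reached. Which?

arczin

Using R5, ornbry and renyor make orntor.
Using R3, ornbry and orntor make arczin.
hexgor would need arczin and liomir (R6), but liomir is never obtained. raxlam would need liomir and ornbry (R1), but liomir is never obtained.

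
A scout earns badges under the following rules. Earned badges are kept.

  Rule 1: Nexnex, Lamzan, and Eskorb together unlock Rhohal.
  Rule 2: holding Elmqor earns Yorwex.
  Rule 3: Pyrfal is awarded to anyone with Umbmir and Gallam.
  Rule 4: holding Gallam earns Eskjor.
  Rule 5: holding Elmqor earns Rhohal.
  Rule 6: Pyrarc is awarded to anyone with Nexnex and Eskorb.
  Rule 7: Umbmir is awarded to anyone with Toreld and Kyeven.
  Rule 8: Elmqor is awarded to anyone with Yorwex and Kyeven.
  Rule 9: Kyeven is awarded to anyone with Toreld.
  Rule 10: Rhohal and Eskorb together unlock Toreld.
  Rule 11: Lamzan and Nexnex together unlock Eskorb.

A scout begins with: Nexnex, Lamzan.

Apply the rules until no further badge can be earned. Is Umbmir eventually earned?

With Lamzan and Nexnex, Eskorb is earned (Rule 11).
With Nexnex, Lamzan, and Eskorb, Rhohal is earned (Rule 1).
With Rhohal and Eskorb, Toreld is earned (Rule 10).
With Toreld, Kyeven is earned (Rule 9).
With Toreld and Kyeven, Umbmir is earned (Rule 7).

Yes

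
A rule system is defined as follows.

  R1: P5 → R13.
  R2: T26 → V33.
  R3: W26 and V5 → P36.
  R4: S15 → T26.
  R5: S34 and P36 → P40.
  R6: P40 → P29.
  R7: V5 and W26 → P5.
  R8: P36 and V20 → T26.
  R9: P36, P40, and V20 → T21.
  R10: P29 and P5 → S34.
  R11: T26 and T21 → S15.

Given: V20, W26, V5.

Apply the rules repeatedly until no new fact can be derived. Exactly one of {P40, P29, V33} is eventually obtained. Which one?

W26 and V5 hold, so P36 follows (R3).
From P36 and V20, R8 gives T26.
From T26, R2 gives V33.
P40 would need S34 and P36 (R5), but S34 is never established. P29 would need P40 (R6), but P40 is never established.

V33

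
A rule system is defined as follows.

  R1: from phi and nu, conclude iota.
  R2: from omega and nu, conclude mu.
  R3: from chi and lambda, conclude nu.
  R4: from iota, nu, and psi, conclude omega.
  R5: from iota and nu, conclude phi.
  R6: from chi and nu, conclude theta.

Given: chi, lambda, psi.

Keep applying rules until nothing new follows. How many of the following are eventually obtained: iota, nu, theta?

2

chi and lambda hold, so nu follows (R3).
chi and nu hold, so theta follows (R6).
iota would need phi and nu (R1), but phi is never established.
nu: reached.
theta: reached.
Reached: nu and theta — 2 of the 3.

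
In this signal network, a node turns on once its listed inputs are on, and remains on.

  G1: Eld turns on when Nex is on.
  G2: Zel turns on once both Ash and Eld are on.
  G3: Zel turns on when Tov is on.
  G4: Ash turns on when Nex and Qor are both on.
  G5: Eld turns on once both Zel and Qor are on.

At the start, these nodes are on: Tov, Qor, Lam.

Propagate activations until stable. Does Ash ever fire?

No

Ash would need Nex and Qor (G4), but Nex never turns on.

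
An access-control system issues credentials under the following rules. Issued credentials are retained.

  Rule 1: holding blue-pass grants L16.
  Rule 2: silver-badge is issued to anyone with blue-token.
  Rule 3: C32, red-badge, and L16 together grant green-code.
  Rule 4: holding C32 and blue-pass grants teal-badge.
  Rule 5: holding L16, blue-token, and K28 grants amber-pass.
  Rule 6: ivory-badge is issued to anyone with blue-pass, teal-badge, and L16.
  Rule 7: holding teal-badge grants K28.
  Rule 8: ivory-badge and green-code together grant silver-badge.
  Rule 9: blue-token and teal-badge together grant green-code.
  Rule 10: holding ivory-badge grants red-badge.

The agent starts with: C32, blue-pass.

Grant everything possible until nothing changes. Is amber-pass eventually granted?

amber-pass would need L16, blue-token, and K28 (Rule 5), but blue-token is never granted.

No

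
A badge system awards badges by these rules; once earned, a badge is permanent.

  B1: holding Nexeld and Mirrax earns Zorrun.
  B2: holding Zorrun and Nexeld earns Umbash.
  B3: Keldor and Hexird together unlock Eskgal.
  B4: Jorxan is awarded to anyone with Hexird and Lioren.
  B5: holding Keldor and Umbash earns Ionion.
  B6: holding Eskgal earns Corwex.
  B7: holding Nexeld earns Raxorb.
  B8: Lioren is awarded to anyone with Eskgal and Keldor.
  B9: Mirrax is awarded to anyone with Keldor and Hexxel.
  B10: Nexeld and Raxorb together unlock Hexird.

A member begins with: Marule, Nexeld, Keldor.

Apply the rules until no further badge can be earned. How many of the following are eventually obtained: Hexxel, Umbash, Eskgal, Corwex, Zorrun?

With Nexeld, Raxorb is earned (B7).
With Nexeld and Raxorb, Hexird is earned (B10).
With Keldor and Hexird, Eskgal is earned (B3).
With Eskgal, Corwex is earned (B6).
No rule produces Hexxel, and it is not given.
Umbash would need Zorrun and Nexeld (B2), but Zorrun is never earned.
Eskgal: reached.
Corwex: reached.
Zorrun would need Nexeld and Mirrax (B1), but Mirrax is never earned.
Reached: Eskgal and Corwex — 2 of the 5.

2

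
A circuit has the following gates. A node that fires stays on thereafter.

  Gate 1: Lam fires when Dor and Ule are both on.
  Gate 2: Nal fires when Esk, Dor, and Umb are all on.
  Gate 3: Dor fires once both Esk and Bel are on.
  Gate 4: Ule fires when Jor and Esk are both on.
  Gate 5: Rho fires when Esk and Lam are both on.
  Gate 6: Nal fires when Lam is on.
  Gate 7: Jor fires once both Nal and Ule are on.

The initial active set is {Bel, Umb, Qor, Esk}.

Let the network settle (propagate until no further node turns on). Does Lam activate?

Lam would need Dor and Ule (Gate 1), but Ule never turns on.

No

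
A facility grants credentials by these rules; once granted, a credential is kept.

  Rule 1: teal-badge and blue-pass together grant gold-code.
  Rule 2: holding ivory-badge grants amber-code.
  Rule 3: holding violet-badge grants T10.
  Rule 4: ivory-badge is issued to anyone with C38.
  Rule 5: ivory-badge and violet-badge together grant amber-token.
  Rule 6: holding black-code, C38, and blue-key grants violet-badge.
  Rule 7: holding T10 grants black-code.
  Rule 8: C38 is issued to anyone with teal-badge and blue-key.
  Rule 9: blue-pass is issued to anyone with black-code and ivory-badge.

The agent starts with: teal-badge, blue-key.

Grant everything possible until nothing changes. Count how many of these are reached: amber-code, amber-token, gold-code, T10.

Holding teal-badge and blue-key grants C38 (Rule 8).
Holding C38 grants ivory-badge (Rule 4).
Holding ivory-badge grants amber-code (Rule 2).
amber-code: reached.
amber-token would need ivory-badge and violet-badge (Rule 5), but violet-badge is never granted.
gold-code would need teal-badge and blue-pass (Rule 1), but blue-pass is never granted.
T10 would need violet-badge (Rule 3), but violet-badge is never granted.
Reached: amber-code — 1 of the 4.

1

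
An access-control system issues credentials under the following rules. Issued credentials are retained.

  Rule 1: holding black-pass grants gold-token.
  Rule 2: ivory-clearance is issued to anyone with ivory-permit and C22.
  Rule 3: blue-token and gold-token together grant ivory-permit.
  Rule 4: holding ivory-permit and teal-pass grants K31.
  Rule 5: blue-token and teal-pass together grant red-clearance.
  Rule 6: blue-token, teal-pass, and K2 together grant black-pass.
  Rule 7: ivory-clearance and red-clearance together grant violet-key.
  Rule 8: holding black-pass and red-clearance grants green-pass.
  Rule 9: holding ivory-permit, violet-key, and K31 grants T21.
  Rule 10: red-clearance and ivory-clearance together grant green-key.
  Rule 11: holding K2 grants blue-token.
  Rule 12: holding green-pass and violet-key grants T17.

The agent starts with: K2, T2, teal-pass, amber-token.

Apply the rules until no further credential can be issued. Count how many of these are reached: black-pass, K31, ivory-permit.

3

Holding K2 grants blue-token (Rule 11).
Holding blue-token, teal-pass, and K2 grants black-pass (Rule 6).
Holding black-pass grants gold-token (Rule 1).
Holding blue-token and gold-token grants ivory-permit (Rule 3).
Holding ivory-permit and teal-pass grants K31 (Rule 4).
black-pass: reached.
K31: reached.
ivory-permit: reached.
All 3 are reached.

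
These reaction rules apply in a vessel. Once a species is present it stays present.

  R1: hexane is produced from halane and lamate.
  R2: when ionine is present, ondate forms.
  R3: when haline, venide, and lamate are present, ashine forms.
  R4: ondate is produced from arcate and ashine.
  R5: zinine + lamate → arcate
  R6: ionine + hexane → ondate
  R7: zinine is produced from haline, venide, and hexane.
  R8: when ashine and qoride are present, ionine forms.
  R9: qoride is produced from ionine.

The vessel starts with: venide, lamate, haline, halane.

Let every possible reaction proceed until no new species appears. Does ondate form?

haline, venide, and lamate present → ashine forms (R3).
halane and lamate present → hexane forms (R1).
haline, venide, and hexane present → zinine forms (R7).
zinine and lamate present → arcate forms (R5).
arcate and ashine present → ondate forms (R4).

Yes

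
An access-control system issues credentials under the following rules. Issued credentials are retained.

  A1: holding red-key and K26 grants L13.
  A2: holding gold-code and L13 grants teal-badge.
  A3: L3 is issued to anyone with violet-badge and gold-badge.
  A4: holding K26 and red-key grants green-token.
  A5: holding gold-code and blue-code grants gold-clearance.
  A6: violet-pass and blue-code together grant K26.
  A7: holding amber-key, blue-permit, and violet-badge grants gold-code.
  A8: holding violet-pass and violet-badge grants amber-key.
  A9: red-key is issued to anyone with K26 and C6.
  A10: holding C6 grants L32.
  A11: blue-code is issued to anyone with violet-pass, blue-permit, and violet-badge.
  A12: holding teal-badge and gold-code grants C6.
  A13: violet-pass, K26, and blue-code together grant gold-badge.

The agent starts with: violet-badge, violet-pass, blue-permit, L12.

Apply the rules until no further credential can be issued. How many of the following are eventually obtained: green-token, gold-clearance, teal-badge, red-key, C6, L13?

1

Holding violet-pass, blue-permit, and violet-badge grants blue-code (A11).
Holding violet-pass and violet-badge grants amber-key (A8).
Holding amber-key, blue-permit, and violet-badge grants gold-code (A7).
Holding gold-code and blue-code grants gold-clearance (A5).
green-token would need K26 and red-key (A4), but red-key is never granted.
gold-clearance: reached.
teal-badge would need gold-code and L13 (A2), but L13 is never granted.
red-key would need K26 and C6 (A9), but C6 is never granted.
C6 would need teal-badge and gold-code (A12), but teal-badge is never granted.
L13 would need red-key and K26 (A1), but red-key is never granted.
Reached: gold-clearance — 1 of the 6.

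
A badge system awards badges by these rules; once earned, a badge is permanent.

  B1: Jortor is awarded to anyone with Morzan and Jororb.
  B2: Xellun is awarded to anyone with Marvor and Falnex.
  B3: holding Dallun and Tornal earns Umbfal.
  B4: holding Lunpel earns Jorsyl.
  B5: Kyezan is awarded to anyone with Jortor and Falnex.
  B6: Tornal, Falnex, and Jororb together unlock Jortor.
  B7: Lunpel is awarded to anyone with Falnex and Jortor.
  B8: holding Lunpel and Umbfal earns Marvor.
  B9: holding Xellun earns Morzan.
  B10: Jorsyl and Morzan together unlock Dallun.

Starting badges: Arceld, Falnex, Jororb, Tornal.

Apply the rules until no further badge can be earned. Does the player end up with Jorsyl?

With Tornal, Falnex, and Jororb, Jortor is earned (B6).
With Falnex and Jortor, Lunpel is earned (B7).
With Lunpel, Jorsyl is earned (B4).

Yes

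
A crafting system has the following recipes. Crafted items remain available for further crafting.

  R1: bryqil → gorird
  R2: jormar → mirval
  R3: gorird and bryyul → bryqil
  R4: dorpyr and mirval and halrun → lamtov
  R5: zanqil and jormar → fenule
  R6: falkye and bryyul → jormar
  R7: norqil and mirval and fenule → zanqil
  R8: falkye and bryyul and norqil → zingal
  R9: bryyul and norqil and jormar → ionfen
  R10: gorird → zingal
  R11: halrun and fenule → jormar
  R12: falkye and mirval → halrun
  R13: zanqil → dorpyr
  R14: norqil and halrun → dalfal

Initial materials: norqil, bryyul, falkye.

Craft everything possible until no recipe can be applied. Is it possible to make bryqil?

bryqil would need gorird and bryyul (R3), but gorird is never obtained.

No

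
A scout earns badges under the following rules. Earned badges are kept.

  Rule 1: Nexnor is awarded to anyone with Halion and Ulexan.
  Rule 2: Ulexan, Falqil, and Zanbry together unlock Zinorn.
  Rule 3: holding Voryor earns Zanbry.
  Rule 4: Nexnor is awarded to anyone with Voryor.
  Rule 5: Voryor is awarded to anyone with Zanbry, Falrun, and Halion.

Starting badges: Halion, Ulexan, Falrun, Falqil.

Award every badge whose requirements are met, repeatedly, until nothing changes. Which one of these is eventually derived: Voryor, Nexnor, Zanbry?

Nexnor

With Halion and Ulexan, Nexnor is earned (Rule 1).
Zanbry would need Voryor (Rule 3), but Voryor is never earned. Voryor would need Zanbry, Falrun, and Halion (Rule 5), but Zanbry is never earned.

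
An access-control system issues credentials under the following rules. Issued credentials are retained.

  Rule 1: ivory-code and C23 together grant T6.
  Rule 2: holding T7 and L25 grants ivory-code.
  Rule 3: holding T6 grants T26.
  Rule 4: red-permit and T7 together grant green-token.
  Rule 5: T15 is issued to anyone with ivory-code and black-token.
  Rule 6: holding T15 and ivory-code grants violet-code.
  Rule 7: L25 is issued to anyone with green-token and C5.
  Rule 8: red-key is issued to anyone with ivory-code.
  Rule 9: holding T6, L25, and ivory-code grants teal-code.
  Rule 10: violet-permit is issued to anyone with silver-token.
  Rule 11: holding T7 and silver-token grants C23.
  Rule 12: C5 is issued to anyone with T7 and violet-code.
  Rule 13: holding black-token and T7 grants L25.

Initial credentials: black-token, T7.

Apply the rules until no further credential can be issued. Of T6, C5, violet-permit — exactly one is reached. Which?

Holding black-token and T7 grants L25 (Rule 13).
Holding T7 and L25 grants ivory-code (Rule 2).
Holding ivory-code and black-token grants T15 (Rule 5).
Holding T15 and ivory-code grants violet-code (Rule 6).
Holding T7 and violet-code grants C5 (Rule 12).
violet-permit would need silver-token (Rule 10), but silver-token is never granted. T6 would need ivory-code and C23 (Rule 1), but C23 is never granted.

C5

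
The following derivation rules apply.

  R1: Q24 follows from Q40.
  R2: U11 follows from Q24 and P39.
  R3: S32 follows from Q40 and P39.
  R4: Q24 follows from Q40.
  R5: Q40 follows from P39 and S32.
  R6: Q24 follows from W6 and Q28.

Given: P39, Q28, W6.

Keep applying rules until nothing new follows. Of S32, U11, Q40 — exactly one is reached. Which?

From W6 and Q28, R6 gives Q24.
Q24 and P39 hold, so U11 follows (R2).
Q40 would need P39 and S32 (R5), but S32 is never established. S32 would need Q40 and P39 (R3), but Q40 is never established.

U11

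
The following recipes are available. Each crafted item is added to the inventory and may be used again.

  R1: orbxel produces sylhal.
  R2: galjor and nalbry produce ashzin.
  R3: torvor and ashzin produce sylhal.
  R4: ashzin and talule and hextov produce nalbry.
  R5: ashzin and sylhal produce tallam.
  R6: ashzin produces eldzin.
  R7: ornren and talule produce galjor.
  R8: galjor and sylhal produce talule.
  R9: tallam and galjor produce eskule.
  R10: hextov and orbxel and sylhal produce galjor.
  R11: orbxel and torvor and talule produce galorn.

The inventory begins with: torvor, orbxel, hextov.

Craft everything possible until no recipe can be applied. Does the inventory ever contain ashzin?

No

ashzin would need galjor and nalbry (R2), but nalbry is never obtained.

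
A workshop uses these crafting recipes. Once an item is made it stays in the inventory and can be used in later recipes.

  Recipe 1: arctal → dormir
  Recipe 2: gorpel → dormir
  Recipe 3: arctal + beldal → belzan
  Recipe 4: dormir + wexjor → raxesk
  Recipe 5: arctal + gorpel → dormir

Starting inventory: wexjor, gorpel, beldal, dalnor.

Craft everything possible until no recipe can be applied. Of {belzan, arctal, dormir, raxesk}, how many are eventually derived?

gorpel → dormir (Recipe 2).
dormir + wexjor → raxesk (Recipe 4).
belzan would need arctal and beldal (Recipe 3), but arctal is never obtained.
No rule produces arctal, and it is not given.
dormir: reached.
raxesk: reached.
Reached: dormir and raxesk — 2 of the 4.

2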